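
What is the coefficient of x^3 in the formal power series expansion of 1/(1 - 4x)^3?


The general identity 1/(1 - c x)^r = sum_{k>=0} c^k C(k + r - 1, r - 1) x^k follows by substituting y = c x into 1/(1 - y)^r = sum_{k>=0} C(k + r - 1, r - 1) y^k.
For c = 4, r = 3, k = 3:
4^3 * C(5, 2) = 64 * 10 = 640.

640


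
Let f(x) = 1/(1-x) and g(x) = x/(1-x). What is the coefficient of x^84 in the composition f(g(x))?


First simplify the composition: f(g(x)) = 1/(1 - x/(1-x)) = (1-x)/((1-x) - x) = (1-x)/(1-2x).
Now extract the coefficient. Write (1-x)/(1-2x) = 1/(1-2x) - x/(1-2x).
The coefficient of x^n in 1/(1-2x) is 2^n, and in x/(1-2x) is 2^(n-1) (for n >= 1).
So the coefficient of x^84 is 2^84 - 2^83 = 19342813113834066795298816 - 9671406556917033397649408 = 9671406556917033397649408.

9671406556917033397649408


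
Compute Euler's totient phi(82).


phi(n) counts integers in [1, n] coprime to n. Using the multiplicative formula phi(n) = n * prod_{p | n} (1 - 1/p):
82 = 2 * 41, so
phi(82) = 82 * (1 - 1/2) * (1 - 1/41) = 40.

40


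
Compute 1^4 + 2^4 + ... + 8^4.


This power sum has a closed form given by Faulhaber's formula
sum_{k=1}^{m} k^p = (1 / (p + 1)) * sum_{j=0}^{p} C(p + 1, j) B_j m^(p + 1 - j),
but for small m direct computation is fastest:
1 + 16 + 81 + 256 + 625 + 1296 + 2401 + 4096 = 8772.

8772


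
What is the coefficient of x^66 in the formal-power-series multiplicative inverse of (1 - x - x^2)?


Let the inverse be f(x) = sum_{k>=0} a_k x^k. From f(x) * (1 - x - x^2) = 1 and matching coefficients:
 x^0: a_0 = 1.
 x^1: a_1 - a_0 = 0, so a_1 = 1.
 x^k (k >= 2): a_k - a_{k-1} - a_{k-2} = 0, i.e. a_k = a_{k-1} + a_{k-2}.
This is the Fibonacci-type recurrence shifted so that a_0 = a_1 = 1.
Iterating: a_0=1, a_1=1, a_2=2, a_3=3, a_4=5, a_5=8, a_6=13, a_7=21, a_8=34, a_9=55, ...
a_66 = 44945570212853.

44945570212853


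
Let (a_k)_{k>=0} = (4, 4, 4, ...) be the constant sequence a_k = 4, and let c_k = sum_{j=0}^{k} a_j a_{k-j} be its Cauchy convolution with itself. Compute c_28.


Since a_j = 4 for all j >= 0, the convolution sum becomes
c_k = sum_{j=0}^{k} 4 * 4 = 16 * (k + 1).
Equivalently, the generating function of (a_k) is 4/(1 - x) and its square is 16/(1 - x)^2 = sum_{k>=0} 16(k + 1) x^k.
For k = 28: 16 * 29 = 464.

464


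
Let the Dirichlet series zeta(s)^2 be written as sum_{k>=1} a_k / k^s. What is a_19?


The Dirichlet convolution of the constant function 1 with itself gives (1 * 1)(k) = sum_{d | k} 1 = d(k), the number of positive divisors of k.
Since zeta(s) = sum_{k>=1} 1/k^s, we have zeta(s)^2 = sum_{k>=1} d(k)/k^s, so a_k = d(k).
For k = 19: the divisors are 1, 19.
Count = 2.

2


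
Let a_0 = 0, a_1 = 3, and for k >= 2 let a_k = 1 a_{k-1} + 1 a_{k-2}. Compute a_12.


Iterating the recurrence forward:
a_0 = 0
a_1 = 3
a_2 = 1*3 + 1*0 = 3
a_3 = 1*3 + 1*3 = 6
a_4 = 1*6 + 1*3 = 9
a_5 = 1*9 + 1*6 = 15
a_6 = 1*15 + 1*9 = 24
a_7 = 1*24 + 1*15 = 39
a_8 = 1*39 + 1*24 = 63
a_9 = 1*63 + 1*39 = 102
a_10 = 1*102 + 1*63 = 165
a_11 = 1*165 + 1*102 = 267
a_12 = 1*267 + 1*165 = 432
So a_12 = 432.

432


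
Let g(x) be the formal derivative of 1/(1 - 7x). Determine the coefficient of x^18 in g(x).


Differentiate termwise: d/dx sum_{k>=0} 7^k x^k = sum_{k>=1} k 7^k x^(k-1) = sum_{j>=0} (j+1) 7^(j+1) x^j.
Equivalently, d/dx [1/(1 - 7x)] = 7/(1 - 7x)^2.
For j = 18: 19 * 7^19 = 19 * 11398895185373143 = 216579008522089717.

216579008522089717


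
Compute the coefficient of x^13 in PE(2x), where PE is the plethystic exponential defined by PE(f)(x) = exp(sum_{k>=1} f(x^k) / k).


With f(x) = 2x, the exponent is sum_{k>=1} 2 x^k / k = 2 * (-ln(1 - x)). Exponentiating:
PE(2x) = exp(-2 ln(1 - x)) = 1/(1 - x)^2.
By the negative binomial expansion, [x^n] 1/(1 - x)^2 = C(n + 1, 1).
For n = 13: C(14, 1) = 14.

14


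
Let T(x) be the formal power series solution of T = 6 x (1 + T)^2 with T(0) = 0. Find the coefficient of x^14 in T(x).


Apply the Lagrange inversion formula: if T = 6 x * phi(T) with phi(t) = (1 + t)^2, then [x^n] T = 6^n * (1/n) [t^(n-1)] phi(t)^n = 6^n * (1/n) [t^(n-1)] (1 + t)^(2n) = 6^n * (1/n) C(2n, n-1).
Using the identity C(2n, n-1) = C(2n, n) * n / (n+1), the unscaled factor equals C(2n, n) / (n+1) = C_n, the n-th Catalan number.
For n = 14: C_14 = C(28, 14) / 15 = 40116600/15 = 2674440.
With the 6^14 = 78364164096 factor, the coefficient is 78364164096 * 2674440 = 209580255024906240.

209580255024906240


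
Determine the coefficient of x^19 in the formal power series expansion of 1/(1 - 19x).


The geometric series identity gives 1/(1 - c x) = sum_{k>=0} c^k x^k, so the coefficient of x^k is c^k.
Here c = 19 and k = 19.
Computing: 19^19 = 1978419655660313589123979

1978419655660313589123979


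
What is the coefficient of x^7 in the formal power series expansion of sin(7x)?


The Maclaurin series is sin(t) = sum_{k>=0} (-1)^k t^(2k+1) / (2k+1)!, so substituting t = 7x, only odd powers of x are nonzero, with coefficient of x^(2k+1) equal to (-1)^k 7^(2k+1) / (2k+1)!.
Write 7 = 2*3 + 1, giving the coefficient (-1)^3 * 7^7 / 7! = -823543/5040 = -117649/720.

-117649/720


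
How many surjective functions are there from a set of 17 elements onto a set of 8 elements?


By inclusion-exclusion on which target elements are missed, the number of surjections from an n-set onto a k-set is
surj(n, k) = sum_{j=0}^{k} (-1)^j C(k, j) (k - j)^n.
Equivalently surj(n, k) = k! * S(n, k), where S(n, k) is the Stirling number of the second kind.
For n = 17, k = 8:
S(17, 8) = 20415995028, so
surj = 8! * 20415995028 = 40320 * 20415995028 = 823172919528960.

823172919528960


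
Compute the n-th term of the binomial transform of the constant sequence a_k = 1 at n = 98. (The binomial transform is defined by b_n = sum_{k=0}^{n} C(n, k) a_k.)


With a_k = 1 for all k, b_n = sum_{k=0}^{n} C(n, k) = 2^n by the binomial theorem.
For n = 98: 2^98 = 316912650057057350374175801344.

316912650057057350374175801344


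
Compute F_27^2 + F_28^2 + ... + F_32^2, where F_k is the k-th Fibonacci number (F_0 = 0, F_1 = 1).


There is a standard identity sum_{k=0}^{N} F_k^2 = F_N * F_{N+1} (proved inductively from the telescoping relation F_k^2 = F_k F_{k+1} - F_{k-1} F_k). Then
sum_{k=27}^{32} F_k^2 = F_32 F_33 - F_26 F_27.
Computing: F_32 = 2178309, F_33 = 3524578, F_26 = 121393, F_27 = 196418.
Sum = 2178309 * 3524578 - 121393 * 196418 = 7653776208328.

7653776208328


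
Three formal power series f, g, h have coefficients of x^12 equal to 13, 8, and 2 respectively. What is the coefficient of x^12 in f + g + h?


Series addition is componentwise:
13 + 8 + 2
= 23

23


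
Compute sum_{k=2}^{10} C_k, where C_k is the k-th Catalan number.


C_2 through C_10: 2, 5, 14, 42, 132, 429, 1430, 4862, 16796
Sum = 2 + 5 + 14 + 42 + 132 + 429 + 1430 + 4862 + 16796
= 23712

23712


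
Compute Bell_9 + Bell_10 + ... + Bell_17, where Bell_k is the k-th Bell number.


Recall Bell_k counts set partitions of a k-set (with Bell_0 = 1 by convention).
Bell_9 through Bell_17: 21147, 115975, 678570, 4213597, 27644437, 190899322, 1382958545, 10480142147, 82864869804
Sum = 21147 + 115975 + 678570 + 4213597 + 27644437 + 190899322 + 1382958545 + 10480142147 + 82864869804 = 94951543544.

94951543544


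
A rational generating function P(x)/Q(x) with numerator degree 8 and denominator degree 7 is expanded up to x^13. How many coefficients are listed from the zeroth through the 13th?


Expanding up to x^13 gives the coefficients for x^0, x^1, ..., x^13.
That is 13 + 1 = 14 coefficients in total.

14


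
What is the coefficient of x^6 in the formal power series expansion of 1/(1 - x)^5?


The expansion 1/(1 - x)^r = sum_{k>=0} C(k + r - 1, r - 1) x^k follows from the multiset / negative-binomial theorem (or from repeated differentiation of the geometric series).
For r = 5 and k = 6:
C(10, 4) = 3628800 / (24 * 720) = 210.

210


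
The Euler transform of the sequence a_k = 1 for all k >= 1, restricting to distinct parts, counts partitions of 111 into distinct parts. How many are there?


Partitions of 111 into distinct parts can be computed via generating function.
Product (1+x)(1+x^2)(1+x^3)...
The coefficient of x^111 = 1087744

1087744


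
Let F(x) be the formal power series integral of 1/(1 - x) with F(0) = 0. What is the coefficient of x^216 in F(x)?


1/(1 - x) = sum_{k>=0} x^k. Integrating termwise and using F(0) = 0 gives
F(x) = sum_{k>=0} x^(k+1) / (k+1) = sum_{m>=1} x^m / m = -ln(1 - x).
So the coefficient of x^216 is 1/216 = 1/216.

1/216


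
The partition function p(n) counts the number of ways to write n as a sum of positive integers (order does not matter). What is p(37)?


Using the generating function prod_{k>=1} 1/(1-x^k), we compute p(37).
By dynamic programming over parts 1 through 37:
p(37) = 21637

21637


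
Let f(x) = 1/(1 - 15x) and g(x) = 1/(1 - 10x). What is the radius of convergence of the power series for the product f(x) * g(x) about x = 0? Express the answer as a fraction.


The radius of 1/(1 - 15x) is 1/15 (nearest singularity at x = 1/15), and the radius of 1/(1 - 10x) is 1/10.
The product f(x)*g(x) = 1/((1 - 15x)(1 - 10x)) has singularities at both 1/15 and 1/10, so its radius of convergence is the distance to the nearest one:
min(1/15, 1/10) = 1/15.

1/15


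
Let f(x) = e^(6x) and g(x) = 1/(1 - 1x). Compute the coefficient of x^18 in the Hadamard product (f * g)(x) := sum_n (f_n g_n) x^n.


Expanding: f_k = 6^k/k! (from e^(6x)) and g_k = 1^k (from 1/(1 - 1x)). So the Hadamard coefficient (f * g)_k = 6^k 1^k / k! = (6)^k / k!.
For k = 18: 6^18/18! = 101559956668416/6402373705728000 = 236196/14889875.

236196/14889875


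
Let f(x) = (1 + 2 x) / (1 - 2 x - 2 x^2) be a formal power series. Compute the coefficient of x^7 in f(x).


Write f(x) = sum_{k>=0} a_k x^k. Multiplying both sides by 1 - 2 x - 2 x^2 gives
(1 - 2 x - 2 x^2) sum_{k>=0} a_k x^k = 1 + 2 x.
Matching coefficients:
 x^0: a_0 = 1
 x^1: a_1 - 2 a_0 = 2  =>  a_1 = 2*1 + 2 = 4
 x^k (k >= 2): a_k = 2 a_{k-1} + 2 a_{k-2}.
Iterating: a_2 = 10, a_3 = 28, a_4 = 76, a_5 = 208, a_6 = 568, a_7 = 1552.
So the coefficient of x^7 is 1552.

1552


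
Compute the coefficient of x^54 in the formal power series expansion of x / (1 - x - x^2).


Let f(x) = sum_{k>=0} a_k x^k. Multiplying f(x) * (1 - x - x^2) = x and matching coefficients gives a_0 = 0, a_1 = 1, and a_k = a_{k-1} + a_{k-2} for k >= 2. These are the Fibonacci numbers F_k.
Iterating from F_0 = 0, F_1 = 1:
F_0=0, F_1=1, F_2=1, F_3=2, F_4=3, F_5=5, F_6=8, F_7=13, F_8=21, F_9=34, ...
F_54 = 86267571272.

86267571272


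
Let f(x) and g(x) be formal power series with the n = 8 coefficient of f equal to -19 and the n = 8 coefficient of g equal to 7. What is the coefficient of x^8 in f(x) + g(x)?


Addition of formal power series is termwise.
The coefficient of x^8 in f + g = -19 + 7
= -12

-12


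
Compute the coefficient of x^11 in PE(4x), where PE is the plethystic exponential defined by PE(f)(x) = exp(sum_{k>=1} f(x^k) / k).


With f(x) = 4x, the exponent is sum_{k>=1} 4 x^k / k = 4 * (-ln(1 - x)). Exponentiating:
PE(4x) = exp(-4 ln(1 - x)) = 1/(1 - x)^4.
By the negative binomial expansion, [x^n] 1/(1 - x)^4 = C(n + 3, 3).
For n = 11: C(14, 3) = 364.

364


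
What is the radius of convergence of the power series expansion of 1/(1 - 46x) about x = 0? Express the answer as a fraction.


Expanding 1/(1 - 46x) = sum_{k>=0} 46^k x^k, the series converges when |46x| < 1, i.e., |x| < 1/46.
So the radius of convergence is 1/46 = 1/46.

1/46


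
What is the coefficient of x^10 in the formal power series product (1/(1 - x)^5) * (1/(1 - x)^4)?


Combine the factors: (1/(1 - x)^5) * (1/(1 - x)^4) = 1/(1 - x)^9.
Then use 1/(1 - x)^r = sum_{k>=0} C(k + r - 1, r - 1) x^k with r = 9 and k = 10:
C(18, 8) = 43758.

43758


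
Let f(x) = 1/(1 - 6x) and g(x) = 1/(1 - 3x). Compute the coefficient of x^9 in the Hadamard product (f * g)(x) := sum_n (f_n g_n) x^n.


f has coefficients f_k = 6^k and g has coefficients g_k = 3^k, so the Hadamard product has coefficient (f*g)_k = 6^k * 3^k = 18^k.
For k = 9: 18^9 = 198359290368.

198359290368


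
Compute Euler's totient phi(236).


phi(n) counts integers in [1, n] coprime to n. Using the multiplicative formula phi(n) = n * prod_{p | n} (1 - 1/p):
236 = 2^2 * 59, so
phi(236) = 236 * (1 - 1/2) * (1 - 1/59) = 116.

116


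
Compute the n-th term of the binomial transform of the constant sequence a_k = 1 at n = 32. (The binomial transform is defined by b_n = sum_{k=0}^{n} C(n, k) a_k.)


With a_k = 1 for all k, b_n = sum_{k=0}^{n} C(n, k) = 2^n by the binomial theorem.
For n = 32: 2^32 = 4294967296.

4294967296


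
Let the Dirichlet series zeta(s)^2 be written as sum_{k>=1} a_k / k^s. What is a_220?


The Dirichlet convolution of the constant function 1 with itself gives (1 * 1)(k) = sum_{d | k} 1 = d(k), the number of positive divisors of k.
Since zeta(s) = sum_{k>=1} 1/k^s, we have zeta(s)^2 = sum_{k>=1} d(k)/k^s, so a_k = d(k).
For k = 220: the divisors are 1, 2, 4, 5, 10, 11, 20, 22, 44, 55, 110, 220.
Count = 12.

12


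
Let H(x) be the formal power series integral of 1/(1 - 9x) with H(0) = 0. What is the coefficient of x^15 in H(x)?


1/(1 - 9x) = sum_{k>=0} 9^k x^k. Integrating termwise with H(0) = 0:
H(x) = sum_{k>=0} 9^k x^(k+1) / (k+1) = sum_{m>=1} 9^(m-1) x^m / m.
For m = 15: 9^14/15 = 22876792454961/15 = 7625597484987/5.

7625597484987/5


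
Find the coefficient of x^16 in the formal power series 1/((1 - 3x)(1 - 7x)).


By partial fractions or Cauchy convolution:
The coefficient equals sum_{k=0}^{16} 3^k * 7^(16-k).
= 58157596211761

58157596211761


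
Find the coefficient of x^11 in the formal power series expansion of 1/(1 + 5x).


Write 1/(1 + c x) = 1/(1 - (-c) x) and apply the geometric-series identity
1/(1 - y) = sum_{k>=0} y^k to get 1/(1 + c x) = sum_{k>=0} (-c)^k x^k.
So the coefficient of x^k is (-c)^k = (-1)^k * c^k.
Here c = 5 and k = 11:
(-5)^11 = -1 * 48828125 = -48828125

-48828125


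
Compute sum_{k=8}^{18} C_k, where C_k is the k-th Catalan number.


C_8 through C_18: 1430, 4862, 16796, 58786, 208012, 742900, 2674440, 9694845, 35357670, 129644790, 477638700
Sum = 1430 + 4862 + 16796 + 58786 + 208012 + 742900 + 2674440 + 9694845 + 35357670 + 129644790 + 477638700
= 656043231

656043231


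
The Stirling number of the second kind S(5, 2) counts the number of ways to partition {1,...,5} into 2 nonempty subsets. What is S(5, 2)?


Using the explicit formula S(n,k) = (1/k!) sum_{j=0}^{k} (-1)^(k-j) C(k,j) j^n:
S(5, 2) = 15
Equivalently, S(n,k) is n! times the coefficient of x^n in the EGF (e^x - 1)^k / k!.

15


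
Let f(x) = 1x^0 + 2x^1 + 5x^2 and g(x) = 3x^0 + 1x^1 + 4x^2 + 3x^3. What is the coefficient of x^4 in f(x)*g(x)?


Cauchy product at x^4:
2*3 + 5*4
= 26

26


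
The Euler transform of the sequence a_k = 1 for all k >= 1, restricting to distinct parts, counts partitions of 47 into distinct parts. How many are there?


Partitions of 47 into distinct parts can be computed via generating function.
Product (1+x)(1+x^2)(1+x^3)...
The coefficient of x^47 = 2590

2590


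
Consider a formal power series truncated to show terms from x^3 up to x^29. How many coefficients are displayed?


From x^3 to x^29 inclusive, the count is 29 - 3 + 1 = 27.

27


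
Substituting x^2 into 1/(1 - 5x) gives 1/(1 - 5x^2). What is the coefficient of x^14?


The coefficient of x^(2m) in 1/(1 - 5x^2) is 5^m.
With n = 14 = 2*7, the coefficient is 5^7 = 78125.

78125


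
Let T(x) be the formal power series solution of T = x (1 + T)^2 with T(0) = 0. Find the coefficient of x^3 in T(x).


Apply the Lagrange inversion formula: if T = x * phi(T) with phi(t) = (1 + t)^2, then [x^n] T = (1/n) [t^(n-1)] phi(t)^n = (1/n) [t^(n-1)] (1 + t)^(2n) = (1/n) C(2n, n-1).
Using the identity C(2n, n-1) = C(2n, n) * n / (n+1), the unscaled factor equals C(2n, n) / (n+1) = C_n, the n-th Catalan number.
For n = 3: C_3 = C(6, 3) / 4 = 20/4 = 5 = 5.

5


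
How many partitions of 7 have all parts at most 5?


Using the generating function (1-x)^(-1)(1-x^2)^(-1)...(1-x^5)^(-1),
the coefficient of x^7 counts these restricted partitions.
Result = 13

13


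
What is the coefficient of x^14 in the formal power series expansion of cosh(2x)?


The Maclaurin series is cosh(t) = sum_{m>=0} t^(2m) / (2m)!, so substituting t = 2x, only even powers of x are nonzero, with coefficient of x^(2m) equal to 2^(2m) / (2m)!.
For x^14 the coefficient is 2^14/14! = 16384/87178291200 = 8/42567525.

8/42567525


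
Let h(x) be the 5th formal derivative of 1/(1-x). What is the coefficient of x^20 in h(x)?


Differentiating 5 times: d^5/dx^5 [1/(1-x)] = 5!/(1-x)^6.
The expansion 1/(1-x)^6 = sum_{k>=0} C(k+5, 5) x^k, so the coefficient of x^n in 5!/(1-x)^6 is 5! * C(n+5, 5).
For n = 20: 120 * C(25, 5) = 120 * 53130 = 6375600

6375600


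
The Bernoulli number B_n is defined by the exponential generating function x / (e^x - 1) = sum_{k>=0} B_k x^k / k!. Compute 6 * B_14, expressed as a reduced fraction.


Bernoulli numbers can also be computed recursively via B_0 = 1 and sum_{j=0}^{m} C(m+1, j) B_j = 0 for m >= 1. Odd-index Bernoulli numbers vanish for k >= 3.
Computing B_14 = 7/6, so 6 * B_14 = 6 * 7/6 = 7.

7


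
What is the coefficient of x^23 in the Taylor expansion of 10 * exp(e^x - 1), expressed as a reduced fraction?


exp(e^x - 1) = sum_{k>=0} Bell_k x^k / k!, where Bell_k is the k-th Bell number.
So the coefficient of x^23 is 10 * Bell_23 / 23!.
Computing: Bell_23 = 44152005855084346 and 23! = 25852016738884976640000, giving
10 * 44152005855084346/25852016738884976640000 = 22076002927542173/1292600836944248832000.

22076002927542173/1292600836944248832000


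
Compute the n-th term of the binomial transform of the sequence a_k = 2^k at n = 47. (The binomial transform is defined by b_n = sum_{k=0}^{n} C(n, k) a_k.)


With a_k = 2^k, b_n = sum_{k=0}^{n} C(n, k) 2^k = (1 + 2)^n by the binomial theorem.
For n = 47: (1 + 2)^47 = 3^47 = 26588814358957503287787.

26588814358957503287787


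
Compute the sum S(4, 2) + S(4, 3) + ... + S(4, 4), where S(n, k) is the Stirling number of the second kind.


By definition, S(n, k) counts partitions of an n-set into exactly k nonempty blocks.
Computing row n = 4 for k = 2..4:
S(4, k): 7, 6, 1
Sum = 14.

14


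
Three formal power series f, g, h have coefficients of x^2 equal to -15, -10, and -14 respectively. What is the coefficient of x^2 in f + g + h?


Series addition is componentwise:
-15 + -10 + -14
= -39

-39


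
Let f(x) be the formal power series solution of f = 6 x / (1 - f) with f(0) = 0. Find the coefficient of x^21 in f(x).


Apply Lagrange inversion: f = 6 x * phi(f) with phi(t) = 1/(1 - t), so
[x^n] f = 6^n * (1/n) [t^(n-1)] phi(t)^n = 6^n * (1/n) [t^(n-1)] (1 - t)^(-n) = 6^n * (1/n) C(2n - 2, n - 1) = 6^n * C_{n-1}.
For n = 21: C_20 = C(40, 20) / 21 = 137846528820/21 = 6564120420.
With the 6^21 = 21936950640377856 factor, the coefficient is 21936950640377856 * 6564120420 = 143996785651036361085419520.

143996785651036361085419520


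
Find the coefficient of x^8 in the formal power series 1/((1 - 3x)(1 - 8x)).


By partial fractions or Cauchy convolution:
The coefficient equals sum_{k=0}^{8} 3^k * 8^(8-k).
= 26839609

26839609


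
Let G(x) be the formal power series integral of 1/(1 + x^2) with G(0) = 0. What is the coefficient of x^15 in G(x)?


1/(1 + x^2) = sum_{j>=0} (-1)^j x^(2j). Integrating termwise with G(0) = 0:
G(x) = sum_{j>=0} (-1)^j x^(2j+1) / (2j+1) = arctan(x).
Only odd powers are nonzero. For x^15 write 15 = 2*7 + 1, giving
(-1)^7 / 15 = -1/15 = -1/15.

-1/15


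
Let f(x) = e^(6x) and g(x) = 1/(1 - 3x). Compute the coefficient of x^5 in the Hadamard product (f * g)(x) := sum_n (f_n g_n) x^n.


Expanding: f_k = 6^k/k! (from e^(6x)) and g_k = 3^k (from 1/(1 - 3x)). So the Hadamard coefficient (f * g)_k = 6^k 3^k / k! = (18)^k / k!.
For k = 5: 18^5/5! = 1889568/120 = 78732/5.

78732/5


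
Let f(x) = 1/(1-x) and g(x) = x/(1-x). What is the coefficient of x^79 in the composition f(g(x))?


First simplify the composition: f(g(x)) = 1/(1 - x/(1-x)) = (1-x)/((1-x) - x) = (1-x)/(1-2x).
Now extract the coefficient. Write (1-x)/(1-2x) = 1/(1-2x) - x/(1-2x).
The coefficient of x^n in 1/(1-2x) is 2^n, and in x/(1-2x) is 2^(n-1) (for n >= 1).
So the coefficient of x^79 is 2^79 - 2^78 = 604462909807314587353088 - 302231454903657293676544 = 302231454903657293676544.

302231454903657293676544


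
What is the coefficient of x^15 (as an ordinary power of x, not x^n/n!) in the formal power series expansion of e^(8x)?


The exponential series is e^y = sum_{k>=0} y^k / k!. Substituting y = 8x gives
e^(8x) = sum_{k>=0} 8^k x^k / k!.
So the coefficient of x^n is a^n/n! with a = 8, n = 15:
8^15 / 15! = 35184372088832/1307674368000 = 17179869184/638512875

17179869184/638512875


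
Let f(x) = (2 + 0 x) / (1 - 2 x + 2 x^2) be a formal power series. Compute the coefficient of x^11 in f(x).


Write f(x) = sum_{k>=0} a_k x^k. Multiplying both sides by 1 - 2 x + 2 x^2 gives
(1 - 2 x + 2 x^2) sum_{k>=0} a_k x^k = 2 + 0 x.
Matching coefficients:
 x^0: a_0 = 2
 x^1: a_1 - 2 a_0 = 0  =>  a_1 = 2*2 + 0 = 4
 x^k (k >= 2): a_k = 2 a_{k-1} - 2 a_{k-2}.
Iterating: a_2 = 4, a_3 = 0, a_4 = -8, a_5 = -16, a_6 = -16, a_7 = 0, a_8 = 32, a_9 = 64, a_10 = 64, a_11 = 0.
So the coefficient of x^11 is 0.

0


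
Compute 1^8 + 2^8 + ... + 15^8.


This power sum has a closed form given by Faulhaber's formula
sum_{k=1}^{m} k^p = (1 / (p + 1)) * sum_{j=0}^{p} C(p + 1, j) B_j m^(p + 1 - j),
but for small m direct computation is fastest:
1 + 256 + 6561 + 65536 + 390625 + 1679616 + 5764801 + 16777216 + 43046721 + 100000000 + 214358881 + 429981696 + 815730721 + 1475789056 + 2562890625 = 5666482312.

5666482312


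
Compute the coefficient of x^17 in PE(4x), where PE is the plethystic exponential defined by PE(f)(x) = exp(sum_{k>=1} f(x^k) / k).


With f(x) = 4x, the exponent is sum_{k>=1} 4 x^k / k = 4 * (-ln(1 - x)). Exponentiating:
PE(4x) = exp(-4 ln(1 - x)) = 1/(1 - x)^4.
By the negative binomial expansion, [x^n] 1/(1 - x)^4 = C(n + 3, 3).
For n = 17: C(20, 3) = 1140.

1140


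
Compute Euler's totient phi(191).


phi(n) counts integers in [1, n] coprime to n. Using the multiplicative formula phi(n) = n * prod_{p | n} (1 - 1/p):
191 = 191, so
phi(191) = 191 * (1 - 1/191) = 190.

190


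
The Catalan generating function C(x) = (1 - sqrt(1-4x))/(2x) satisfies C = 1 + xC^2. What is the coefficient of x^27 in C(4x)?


Substituting x -> 4x scales the n-th coefficient by 4^n, so [x^27] C(4x) = 4^27 * C_27.
C_27 = C(2*27, 27)/(28) = 1946939425648112/28 = 69533550916004.
So 4^27 * 69533550916004 = 18014398509481984 * 69533550916004 = 1252605095980252100842735271936.

1252605095980252100842735271936


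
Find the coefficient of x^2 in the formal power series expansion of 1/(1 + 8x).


Write 1/(1 + c x) = 1/(1 - (-c) x) and apply the geometric-series identity
1/(1 - y) = sum_{k>=0} y^k to get 1/(1 + c x) = sum_{k>=0} (-c)^k x^k.
So the coefficient of x^k is (-c)^k = (-1)^k * c^k.
Here c = 8 and k = 2:
(-8)^2 = 1 * 64 = 64

64


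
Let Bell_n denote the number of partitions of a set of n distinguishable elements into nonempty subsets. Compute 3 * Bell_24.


Bell_24 can be computed from the Bell triangle or from Dobinski's identity Bell_n = (1/e) * sum_{k>=0} k^n / k!.
Computing Bell_24 = 445958869294805289.
Then 3 * 445958869294805289 = 1337876607884415867.

1337876607884415867


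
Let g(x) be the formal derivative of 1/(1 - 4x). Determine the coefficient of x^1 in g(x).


Differentiate termwise: d/dx sum_{k>=0} 4^k x^k = sum_{k>=1} k 4^k x^(k-1) = sum_{j>=0} (j+1) 4^(j+1) x^j.
Equivalently, d/dx [1/(1 - 4x)] = 4/(1 - 4x)^2.
For j = 1: 2 * 4^2 = 2 * 16 = 32.

32


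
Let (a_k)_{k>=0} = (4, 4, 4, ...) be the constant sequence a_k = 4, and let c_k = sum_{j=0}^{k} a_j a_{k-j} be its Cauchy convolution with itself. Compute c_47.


Since a_j = 4 for all j >= 0, the convolution sum becomes
c_k = sum_{j=0}^{k} 4 * 4 = 16 * (k + 1).
Equivalently, the generating function of (a_k) is 4/(1 - x) and its square is 16/(1 - x)^2 = sum_{k>=0} 16(k + 1) x^k.
For k = 47: 16 * 48 = 768.

768


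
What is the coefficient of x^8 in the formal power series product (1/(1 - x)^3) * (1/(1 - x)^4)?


Combine the factors: (1/(1 - x)^3) * (1/(1 - x)^4) = 1/(1 - x)^7.
Then use 1/(1 - x)^r = sum_{k>=0} C(k + r - 1, r - 1) x^k with r = 7 and k = 8:
C(14, 6) = 3003.

3003


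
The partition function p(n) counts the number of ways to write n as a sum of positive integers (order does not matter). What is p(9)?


Using the generating function prod_{k>=1} 1/(1-x^k), we compute p(9).
By dynamic programming over parts 1 through 9:
p(9) = 30

30


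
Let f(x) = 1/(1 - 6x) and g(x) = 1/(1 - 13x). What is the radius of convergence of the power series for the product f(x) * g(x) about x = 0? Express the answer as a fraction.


The radius of 1/(1 - 6x) is 1/6 (nearest singularity at x = 1/6), and the radius of 1/(1 - 13x) is 1/13.
The product f(x)*g(x) = 1/((1 - 6x)(1 - 13x)) has singularities at both 1/6 and 1/13, so its radius of convergence is the distance to the nearest one:
min(1/6, 1/13) = 1/13.

1/13


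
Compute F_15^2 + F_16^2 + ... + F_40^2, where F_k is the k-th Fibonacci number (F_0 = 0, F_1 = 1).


There is a standard identity sum_{k=0}^{N} F_k^2 = F_N * F_{N+1} (proved inductively from the telescoping relation F_k^2 = F_k F_{k+1} - F_{k-1} F_k). Then
sum_{k=15}^{40} F_k^2 = F_40 F_41 - F_14 F_15.
Computing: F_40 = 102334155, F_41 = 165580141, F_14 = 377, F_15 = 610.
Sum = 102334155 * 165580141 - 377 * 610 = 16944503813785885.

16944503813785885


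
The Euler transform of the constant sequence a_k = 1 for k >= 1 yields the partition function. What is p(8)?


The Euler transform converts the sequence a_k = 1 into the number of integer partitions.
Using the recurrence or dynamic programming:
p(8) = 22

22


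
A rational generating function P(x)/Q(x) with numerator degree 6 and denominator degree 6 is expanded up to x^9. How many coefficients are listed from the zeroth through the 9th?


Expanding up to x^9 gives the coefficients for x^0, x^1, ..., x^9.
That is 9 + 1 = 10 coefficients in total.

10


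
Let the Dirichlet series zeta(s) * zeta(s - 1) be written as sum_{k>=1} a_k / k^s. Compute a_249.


Convolution gives a_k = sum_{d | k} d * 1 = sum_{d | k} d = sigma(k), the sum of positive divisors of k.
For k = 249, the divisors are 1, 3, 83, 249, so
sigma(249) = 1 + 3 + 83 + 249 = 336.

336


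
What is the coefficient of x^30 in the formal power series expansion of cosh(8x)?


The Maclaurin series is cosh(t) = sum_{m>=0} t^(2m) / (2m)!, so substituting t = 8x, only even powers of x are nonzero, with coefficient of x^(2m) equal to 8^(2m) / (2m)!.
For x^30 the coefficient is 8^30/30! = 1237940039285380274899124224/265252859812191058636308480000000 = 18446744073709551616/3952575621190533915703125.

18446744073709551616/3952575621190533915703125


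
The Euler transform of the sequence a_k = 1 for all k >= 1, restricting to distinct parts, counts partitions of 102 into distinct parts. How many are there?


Partitions of 102 into distinct parts can be computed via generating function.
Product (1+x)(1+x^2)(1+x^3)...
The coefficient of x^102 = 525016

525016


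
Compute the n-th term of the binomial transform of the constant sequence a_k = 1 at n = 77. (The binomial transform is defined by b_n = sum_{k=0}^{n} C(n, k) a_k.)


With a_k = 1 for all k, b_n = sum_{k=0}^{n} C(n, k) = 2^n by the binomial theorem.
For n = 77: 2^77 = 151115727451828646838272.

151115727451828646838272


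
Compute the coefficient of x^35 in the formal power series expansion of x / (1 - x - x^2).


Let f(x) = sum_{k>=0} a_k x^k. Multiplying f(x) * (1 - x - x^2) = x and matching coefficients gives a_0 = 0, a_1 = 1, and a_k = a_{k-1} + a_{k-2} for k >= 2. These are the Fibonacci numbers F_k.
Iterating from F_0 = 0, F_1 = 1:
F_0=0, F_1=1, F_2=1, F_3=2, F_4=3, F_5=5, F_6=8, F_7=13, F_8=21, F_9=34, ...
F_35 = 9227465.

9227465


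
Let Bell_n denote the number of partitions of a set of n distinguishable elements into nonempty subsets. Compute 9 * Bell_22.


Bell_22 can be computed from the Bell triangle or from Dobinski's identity Bell_n = (1/e) * sum_{k>=0} k^n / k!.
Computing Bell_22 = 4506715738447323.
Then 9 * 4506715738447323 = 40560441646025907.

40560441646025907


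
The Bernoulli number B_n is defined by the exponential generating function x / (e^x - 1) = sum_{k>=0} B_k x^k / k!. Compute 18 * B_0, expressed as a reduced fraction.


Bernoulli numbers can also be computed recursively via B_0 = 1 and sum_{j=0}^{m} C(m+1, j) B_j = 0 for m >= 1. Odd-index Bernoulli numbers vanish for k >= 3.
Computing B_0 = 1, so 18 * B_0 = 18 * 1 = 18.

18


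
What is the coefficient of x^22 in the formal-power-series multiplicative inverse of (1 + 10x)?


The inverse is 1/(1 + 10x). Apply the geometric identity 1/(1 - y) = sum_{k>=0} y^k with y = -10x:
1/(1 + 10x) = sum_{k>=0} (-10)^k x^k.
So the coefficient of x^22 is (-10)^22 = 10000000000000000000000.

10000000000000000000000


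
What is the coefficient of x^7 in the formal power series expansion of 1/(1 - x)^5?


The negative binomial / multiset identity is
1/(1 - x)^r = sum_{k>=0} C(k + r - 1, r - 1) x^k.
Here r = 5 and k = 7, so the coefficient is
C(7 + 4, 4) = C(11, 4)
= 330

330


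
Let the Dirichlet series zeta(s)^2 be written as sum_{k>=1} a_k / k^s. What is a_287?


The Dirichlet convolution of the constant function 1 with itself gives (1 * 1)(k) = sum_{d | k} 1 = d(k), the number of positive divisors of k.
Since zeta(s) = sum_{k>=1} 1/k^s, we have zeta(s)^2 = sum_{k>=1} d(k)/k^s, so a_k = d(k).
For k = 287: the divisors are 1, 7, 41, 287.
Count = 4.

4


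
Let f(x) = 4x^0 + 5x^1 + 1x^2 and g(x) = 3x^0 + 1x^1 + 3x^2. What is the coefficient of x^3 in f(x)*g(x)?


Cauchy product at x^3:
5*3 + 1*1
= 16

16


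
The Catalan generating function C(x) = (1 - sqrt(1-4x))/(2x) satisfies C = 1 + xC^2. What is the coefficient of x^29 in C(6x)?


Substituting x -> 6x scales the n-th coefficient by 6^n, so [x^29] C(6x) = 6^29 * C_29.
C_29 = C(2*29, 29)/(30) = 30067266499541040/30 = 1002242216651368.
So 6^29 * 1002242216651368 = 36845653286788892983296 * 1002242216651368 = 36928269224119063117874541668679548928.

36928269224119063117874541668679548928


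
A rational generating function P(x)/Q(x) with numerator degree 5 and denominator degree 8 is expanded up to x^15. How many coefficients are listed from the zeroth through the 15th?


Expanding up to x^15 gives the coefficients for x^0, x^1, ..., x^15.
That is 15 + 1 = 16 coefficients in total.

16


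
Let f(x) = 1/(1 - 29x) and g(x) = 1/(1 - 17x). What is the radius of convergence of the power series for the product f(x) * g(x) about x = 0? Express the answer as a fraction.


The radius of 1/(1 - 29x) is 1/29 (nearest singularity at x = 1/29), and the radius of 1/(1 - 17x) is 1/17.
The product f(x)*g(x) = 1/((1 - 29x)(1 - 17x)) has singularities at both 1/29 and 1/17, so its radius of convergence is the distance to the nearest one:
min(1/29, 1/17) = 1/29.

1/29


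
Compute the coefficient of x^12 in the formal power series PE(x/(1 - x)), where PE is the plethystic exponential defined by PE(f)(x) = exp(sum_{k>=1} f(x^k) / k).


For f(x) = x/(1 - x) we have
sum_{k>=1} f(x^k) / k = sum_{k>=1} (1/k) * x^k / (1 - x^k) = sum_{k, m >= 1} x^(k m) / k,
which after exponentiating simplifies to
PE(x/(1 - x)) = prod_{k>=1} 1 / (1 - x^k).
This is the generating function for the partition function p(n), so the coefficient of x^12 is p(12).
Computing p(12) by dynamic programming over parts 1, 2, ..., 12: p(12) = 77.

77


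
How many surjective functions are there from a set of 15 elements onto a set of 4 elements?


By inclusion-exclusion on which target elements are missed, the number of surjections from an n-set onto a k-set is
surj(n, k) = sum_{j=0}^{k} (-1)^j C(k, j) (k - j)^n.
Equivalently surj(n, k) = k! * S(n, k), where S(n, k) is the Stirling number of the second kind.
For n = 15, k = 4:
S(15, 4) = 42355950, so
surj = 4! * 42355950 = 24 * 42355950 = 1016542800.

1016542800


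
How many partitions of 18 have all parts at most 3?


Using the generating function (1-x)^(-1)(1-x^2)^(-1)(1-x^3)^(-1),
the coefficient of x^18 counts these restricted partitions.
Result = 37

37


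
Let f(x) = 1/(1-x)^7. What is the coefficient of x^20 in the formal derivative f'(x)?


Differentiate: d/dx [ 1/(1-x)^r ] = r / (1-x)^(r+1).
Here r = 7, so f'(x) = 7 / (1-x)^8.
The expansion of 1/(1-x)^(r+1) has coefficient of x^n equal to C(n+r, r).
So the coefficient of x^20 in f'(x) is
7 * C(27, 7) = 7 * 888030 = 6216210

6216210


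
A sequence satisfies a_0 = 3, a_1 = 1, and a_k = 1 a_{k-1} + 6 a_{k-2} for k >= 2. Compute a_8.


The characteristic equation is t^2 - 1 t - 6 = 0, with roots r_1 = 3 and r_2 = -2 (so c_1 = r_1 + r_2, c_2 = -r_1 r_2 as required).
One can use the closed form a_n = A r_1^n + B r_2^n, but direct iteration is more reliable:
a_0 = 3, a_1 = 1, a_2 = 19, a_3 = 25, a_4 = 139, a_5 = 289, a_6 = 1123, a_7 = 2857, a_8 = 9595.
So a_8 = 9595.

9595


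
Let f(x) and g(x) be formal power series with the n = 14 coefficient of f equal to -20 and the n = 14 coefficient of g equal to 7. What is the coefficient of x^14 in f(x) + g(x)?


Addition of formal power series is termwise.
The coefficient of x^14 in f + g = -20 + 7
= -13

-13


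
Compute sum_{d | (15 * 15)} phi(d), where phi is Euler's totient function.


First, 15 * 15 = 225. One classical identity is sum_{d | n} phi(d) = n (each k in [1, n] has a unique gcd with n, and among the k's with gcd(k, n) = n/d there are phi(d) of them). So the sum equals 225. We also verify directly:
Divisors of 225: 1, 3, 5, 9, 15, 25, 45, 75, 225.
phi values: 1, 2, 4, 6, 8, 20, 24, 40, 120.
Sum = 225.

225


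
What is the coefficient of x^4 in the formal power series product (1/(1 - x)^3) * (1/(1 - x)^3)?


Combine the factors: (1/(1 - x)^3) * (1/(1 - x)^3) = 1/(1 - x)^6.
Then use 1/(1 - x)^r = sum_{k>=0} C(k + r - 1, r - 1) x^k with r = 6 and k = 4:
C(9, 5) = 126.

126


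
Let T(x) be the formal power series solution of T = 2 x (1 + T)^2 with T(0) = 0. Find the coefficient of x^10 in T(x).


Apply the Lagrange inversion formula: if T = 2 x * phi(T) with phi(t) = (1 + t)^2, then [x^n] T = 2^n * (1/n) [t^(n-1)] phi(t)^n = 2^n * (1/n) [t^(n-1)] (1 + t)^(2n) = 2^n * (1/n) C(2n, n-1).
Using the identity C(2n, n-1) = C(2n, n) * n / (n+1), the unscaled factor equals C(2n, n) / (n+1) = C_n, the n-th Catalan number.
For n = 10: C_10 = C(20, 10) / 11 = 184756/11 = 16796.
With the 2^10 = 1024 factor, the coefficient is 1024 * 16796 = 17199104.

17199104


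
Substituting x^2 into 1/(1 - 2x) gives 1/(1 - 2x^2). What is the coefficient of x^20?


The coefficient of x^(2m) in 1/(1 - 2x^2) is 2^m.
With n = 20 = 2*10, the coefficient is 2^10 = 1024.

1024


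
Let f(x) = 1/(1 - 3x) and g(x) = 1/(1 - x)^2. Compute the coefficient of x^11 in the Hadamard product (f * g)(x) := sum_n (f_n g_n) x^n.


f has coefficients f_k = 3^k. For g = 1/(1 - x)^2 the coefficient is g_k = C(k + 1, 1) = k + 1. The Hadamard coefficient is (f * g)_k = 3^k * (k + 1).
For k = 11: 3^11 * 12 = 177147 * 12 = 2125764.

2125764


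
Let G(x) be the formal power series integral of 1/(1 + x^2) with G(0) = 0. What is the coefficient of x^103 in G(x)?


1/(1 + x^2) = sum_{j>=0} (-1)^j x^(2j). Integrating termwise with G(0) = 0:
G(x) = sum_{j>=0} (-1)^j x^(2j+1) / (2j+1) = arctan(x).
Only odd powers are nonzero. For x^103 write 103 = 2*51 + 1, giving
(-1)^51 / 103 = -1/103 = -1/103.

-1/103


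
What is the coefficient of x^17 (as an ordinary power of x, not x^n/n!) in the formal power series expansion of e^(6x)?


The exponential series is e^y = sum_{k>=0} y^k / k!. Substituting y = 6x gives
e^(6x) = sum_{k>=0} 6^k x^k / k!.
So the coefficient of x^n is a^n/n! with a = 6, n = 17:
6^17 / 17! = 16926659444736/355687428096000 = 708588/14889875

708588/14889875


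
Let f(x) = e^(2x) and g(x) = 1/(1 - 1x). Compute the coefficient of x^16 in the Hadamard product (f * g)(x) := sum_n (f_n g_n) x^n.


Expanding: f_k = 2^k/k! (from e^(2x)) and g_k = 1^k (from 1/(1 - 1x)). So the Hadamard coefficient (f * g)_k = 2^k 1^k / k! = (2)^k / k!.
For k = 16: 2^16/16! = 65536/20922789888000 = 2/638512875.

2/638512875


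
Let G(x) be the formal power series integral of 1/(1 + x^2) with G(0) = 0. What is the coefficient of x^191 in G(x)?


1/(1 + x^2) = sum_{j>=0} (-1)^j x^(2j). Integrating termwise with G(0) = 0:
G(x) = sum_{j>=0} (-1)^j x^(2j+1) / (2j+1) = arctan(x).
Only odd powers are nonzero. For x^191 write 191 = 2*95 + 1, giving
(-1)^95 / 191 = -1/191 = -1/191.

-1/191


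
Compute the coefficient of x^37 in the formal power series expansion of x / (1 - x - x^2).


Let f(x) = sum_{k>=0} a_k x^k. Multiplying f(x) * (1 - x - x^2) = x and matching coefficients gives a_0 = 0, a_1 = 1, and a_k = a_{k-1} + a_{k-2} for k >= 2. These are the Fibonacci numbers F_k.
Iterating from F_0 = 0, F_1 = 1:
F_0=0, F_1=1, F_2=1, F_3=2, F_4=3, F_5=5, F_6=8, F_7=13, F_8=21, F_9=34, ...
F_37 = 24157817.

24157817


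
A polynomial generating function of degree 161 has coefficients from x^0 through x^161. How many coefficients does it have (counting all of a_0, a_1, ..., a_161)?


A polynomial of degree 161 takes the form a_0 + a_1 x + ... + a_161 x^161.
The number of coefficients is 161 + 1 = 162.

162


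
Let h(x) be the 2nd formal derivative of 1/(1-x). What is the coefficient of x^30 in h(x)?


Differentiating 2 times: d^2/dx^2 [1/(1-x)] = 2!/(1-x)^3.
The expansion 1/(1-x)^3 = sum_{k>=0} C(k+2, 2) x^k, so the coefficient of x^n in 2!/(1-x)^3 is 2! * C(n+2, 2).
For n = 30: 2 * C(32, 2) = 2 * 496 = 992

992


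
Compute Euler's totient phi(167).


phi(n) counts integers in [1, n] coprime to n. Using the multiplicative formula phi(n) = n * prod_{p | n} (1 - 1/p):
167 = 167, so
phi(167) = 167 * (1 - 1/167) = 166.

166


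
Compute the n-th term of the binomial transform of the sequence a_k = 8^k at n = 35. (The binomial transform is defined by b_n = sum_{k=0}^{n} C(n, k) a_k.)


With a_k = 8^k, b_n = sum_{k=0}^{n} C(n, k) 8^k = (1 + 8)^n by the binomial theorem.
For n = 35: (1 + 8)^35 = 9^35 = 2503155504993241601315571986085849.

2503155504993241601315571986085849


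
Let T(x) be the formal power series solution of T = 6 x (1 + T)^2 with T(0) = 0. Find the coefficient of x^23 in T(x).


Apply the Lagrange inversion formula: if T = 6 x * phi(T) with phi(t) = (1 + t)^2, then [x^n] T = 6^n * (1/n) [t^(n-1)] phi(t)^n = 6^n * (1/n) [t^(n-1)] (1 + t)^(2n) = 6^n * (1/n) C(2n, n-1).
Using the identity C(2n, n-1) = C(2n, n) * n / (n+1), the unscaled factor equals C(2n, n) / (n+1) = C_n, the n-th Catalan number.
For n = 23: C_23 = C(46, 23) / 24 = 8233430727600/24 = 343059613650.
With the 6^23 = 789730223053602816 factor, the coefficient is 789730223053602816 * 343059613650 = 270924545208497305297512038400.

270924545208497305297512038400


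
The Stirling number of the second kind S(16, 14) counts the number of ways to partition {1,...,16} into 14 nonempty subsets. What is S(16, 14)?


Using the explicit formula S(n,k) = (1/k!) sum_{j=0}^{k} (-1)^(k-j) C(k,j) j^n:
S(16, 14) = 6020
Equivalently, S(n,k) is n! times the coefficient of x^n in the EGF (e^x - 1)^k / k!.

6020


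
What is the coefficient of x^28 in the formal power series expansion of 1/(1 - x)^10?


The negative binomial / multiset identity is
1/(1 - x)^r = sum_{k>=0} C(k + r - 1, r - 1) x^k.
Here r = 10 and k = 28, so the coefficient is
C(28 + 9, 9) = C(37, 9)
= 124403620

124403620


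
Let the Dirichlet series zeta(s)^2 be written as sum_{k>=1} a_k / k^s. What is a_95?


The Dirichlet convolution of the constant function 1 with itself gives (1 * 1)(k) = sum_{d | k} 1 = d(k), the number of positive divisors of k.
Since zeta(s) = sum_{k>=1} 1/k^s, we have zeta(s)^2 = sum_{k>=1} d(k)/k^s, so a_k = d(k).
For k = 95: the divisors are 1, 5, 19, 95.
Count = 4.

4
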